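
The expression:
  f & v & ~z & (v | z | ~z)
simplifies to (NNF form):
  f & v & ~z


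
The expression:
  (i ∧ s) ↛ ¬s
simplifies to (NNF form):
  i ∧ s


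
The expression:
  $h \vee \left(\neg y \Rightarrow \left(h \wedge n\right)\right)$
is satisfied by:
  {y: True, h: True}
  {y: True, h: False}
  {h: True, y: False}


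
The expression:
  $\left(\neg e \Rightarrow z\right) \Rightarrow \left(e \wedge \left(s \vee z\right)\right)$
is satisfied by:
  {s: True, e: False, z: False}
  {e: False, z: False, s: False}
  {s: True, e: True, z: False}
  {z: True, s: True, e: True}
  {z: True, e: True, s: False}


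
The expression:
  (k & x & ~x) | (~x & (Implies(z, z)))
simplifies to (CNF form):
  ~x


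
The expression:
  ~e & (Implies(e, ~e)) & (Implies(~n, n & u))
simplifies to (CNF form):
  n & ~e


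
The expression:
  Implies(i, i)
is always true.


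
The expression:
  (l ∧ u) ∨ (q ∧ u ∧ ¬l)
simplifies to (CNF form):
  u ∧ (l ∨ q)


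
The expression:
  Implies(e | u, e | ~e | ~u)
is always true.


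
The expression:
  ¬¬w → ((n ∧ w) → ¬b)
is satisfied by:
  {w: False, n: False, b: False}
  {b: True, w: False, n: False}
  {n: True, w: False, b: False}
  {b: True, n: True, w: False}
  {w: True, b: False, n: False}
  {b: True, w: True, n: False}
  {n: True, w: True, b: False}


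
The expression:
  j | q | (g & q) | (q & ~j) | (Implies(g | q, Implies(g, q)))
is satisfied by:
  {q: True, j: True, g: False}
  {q: True, j: False, g: False}
  {j: True, q: False, g: False}
  {q: False, j: False, g: False}
  {g: True, q: True, j: True}
  {g: True, q: True, j: False}
  {g: True, j: True, q: False}


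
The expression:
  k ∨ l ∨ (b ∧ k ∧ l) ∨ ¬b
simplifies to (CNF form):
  k ∨ l ∨ ¬b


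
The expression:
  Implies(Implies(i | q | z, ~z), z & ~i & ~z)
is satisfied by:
  {z: True}


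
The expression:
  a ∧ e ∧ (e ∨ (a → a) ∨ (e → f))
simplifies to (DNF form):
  a ∧ e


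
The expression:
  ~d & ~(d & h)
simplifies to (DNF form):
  ~d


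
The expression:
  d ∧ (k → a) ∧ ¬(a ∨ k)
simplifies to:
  d ∧ ¬a ∧ ¬k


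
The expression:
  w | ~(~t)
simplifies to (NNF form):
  t | w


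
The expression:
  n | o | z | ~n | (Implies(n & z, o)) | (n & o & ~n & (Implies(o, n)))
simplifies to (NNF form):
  True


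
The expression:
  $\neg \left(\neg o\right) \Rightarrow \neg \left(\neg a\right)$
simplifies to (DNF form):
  $a \vee \neg o$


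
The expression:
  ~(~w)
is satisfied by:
  {w: True}


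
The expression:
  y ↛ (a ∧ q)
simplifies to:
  y ∧ (¬a ∨ ¬q)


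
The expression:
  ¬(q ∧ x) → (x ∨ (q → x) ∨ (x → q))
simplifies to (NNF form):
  True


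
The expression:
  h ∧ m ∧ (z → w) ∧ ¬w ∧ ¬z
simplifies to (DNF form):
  h ∧ m ∧ ¬w ∧ ¬z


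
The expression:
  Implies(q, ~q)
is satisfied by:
  {q: False}


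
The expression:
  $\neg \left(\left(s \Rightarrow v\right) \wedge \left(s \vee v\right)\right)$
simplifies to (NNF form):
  $\neg v$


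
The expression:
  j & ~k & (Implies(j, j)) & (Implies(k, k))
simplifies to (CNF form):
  j & ~k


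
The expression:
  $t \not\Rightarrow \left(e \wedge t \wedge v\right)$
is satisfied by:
  {t: True, v: False, e: False}
  {t: True, e: True, v: False}
  {t: True, v: True, e: False}


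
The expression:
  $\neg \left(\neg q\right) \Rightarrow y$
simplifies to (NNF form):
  $y \vee \neg q$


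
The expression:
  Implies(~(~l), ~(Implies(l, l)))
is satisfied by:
  {l: False}


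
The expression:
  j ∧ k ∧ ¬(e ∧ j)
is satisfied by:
  {j: True, k: True, e: False}


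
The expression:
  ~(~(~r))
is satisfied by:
  {r: False}


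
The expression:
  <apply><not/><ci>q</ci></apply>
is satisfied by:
  {q: False}


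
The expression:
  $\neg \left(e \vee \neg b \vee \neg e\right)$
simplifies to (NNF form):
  $\text{False}$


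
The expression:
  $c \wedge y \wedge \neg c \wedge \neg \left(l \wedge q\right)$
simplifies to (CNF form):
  $\text{False}$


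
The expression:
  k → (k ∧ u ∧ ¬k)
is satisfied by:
  {k: False}


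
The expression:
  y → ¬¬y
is always true.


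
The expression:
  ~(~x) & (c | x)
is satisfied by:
  {x: True}


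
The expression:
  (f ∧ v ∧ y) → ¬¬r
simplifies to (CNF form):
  r ∨ ¬f ∨ ¬v ∨ ¬y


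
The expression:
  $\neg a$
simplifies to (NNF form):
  $\neg a$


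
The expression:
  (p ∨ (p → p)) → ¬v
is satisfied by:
  {v: False}


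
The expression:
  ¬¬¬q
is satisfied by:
  {q: False}


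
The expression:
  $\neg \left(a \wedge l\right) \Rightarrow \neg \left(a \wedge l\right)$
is always true.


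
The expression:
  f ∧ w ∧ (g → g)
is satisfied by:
  {w: True, f: True}


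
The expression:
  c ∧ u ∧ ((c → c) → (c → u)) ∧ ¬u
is never true.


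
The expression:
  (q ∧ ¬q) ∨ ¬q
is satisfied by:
  {q: False}


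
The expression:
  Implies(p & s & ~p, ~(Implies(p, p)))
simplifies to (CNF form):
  True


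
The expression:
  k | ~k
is always true.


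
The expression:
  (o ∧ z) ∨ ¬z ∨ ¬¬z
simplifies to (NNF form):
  True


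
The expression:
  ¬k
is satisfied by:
  {k: False}


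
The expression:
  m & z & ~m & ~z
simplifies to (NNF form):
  False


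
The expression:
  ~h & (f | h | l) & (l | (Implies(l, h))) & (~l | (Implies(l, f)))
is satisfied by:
  {f: True, h: False}


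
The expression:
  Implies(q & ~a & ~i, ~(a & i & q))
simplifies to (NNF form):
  True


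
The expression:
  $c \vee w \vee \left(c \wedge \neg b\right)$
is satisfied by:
  {c: True, w: True}
  {c: True, w: False}
  {w: True, c: False}


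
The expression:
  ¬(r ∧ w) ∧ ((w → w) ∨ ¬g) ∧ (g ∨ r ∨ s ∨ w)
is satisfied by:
  {g: True, s: True, w: False, r: False}
  {g: True, w: False, s: False, r: False}
  {s: True, g: False, w: False, r: False}
  {g: True, w: True, s: True, r: False}
  {g: True, w: True, s: False, r: False}
  {w: True, s: True, g: False, r: False}
  {w: True, g: False, s: False, r: False}
  {r: True, s: True, g: True, w: False}
  {r: True, g: True, w: False, s: False}
  {r: True, s: True, g: False, w: False}
  {r: True, g: False, w: False, s: False}


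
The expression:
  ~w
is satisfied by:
  {w: False}


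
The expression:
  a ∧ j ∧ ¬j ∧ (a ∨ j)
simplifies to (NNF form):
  False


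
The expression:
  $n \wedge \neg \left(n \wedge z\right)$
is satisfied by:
  {n: True, z: False}


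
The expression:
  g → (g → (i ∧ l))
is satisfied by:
  {i: True, l: True, g: False}
  {i: True, l: False, g: False}
  {l: True, i: False, g: False}
  {i: False, l: False, g: False}
  {i: True, g: True, l: True}


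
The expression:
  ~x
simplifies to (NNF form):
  ~x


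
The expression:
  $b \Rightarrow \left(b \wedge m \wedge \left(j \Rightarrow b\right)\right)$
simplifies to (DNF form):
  $m \vee \neg b$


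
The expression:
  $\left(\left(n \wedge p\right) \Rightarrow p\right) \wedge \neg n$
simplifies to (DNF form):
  $\neg n$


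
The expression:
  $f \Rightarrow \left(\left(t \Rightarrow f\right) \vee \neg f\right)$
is always true.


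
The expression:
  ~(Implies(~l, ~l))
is never true.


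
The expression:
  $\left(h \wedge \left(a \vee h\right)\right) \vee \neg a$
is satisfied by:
  {h: True, a: False}
  {a: False, h: False}
  {a: True, h: True}


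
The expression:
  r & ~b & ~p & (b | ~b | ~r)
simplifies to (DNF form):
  r & ~b & ~p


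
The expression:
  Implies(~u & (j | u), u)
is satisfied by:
  {u: True, j: False}
  {j: False, u: False}
  {j: True, u: True}


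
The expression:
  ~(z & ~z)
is always true.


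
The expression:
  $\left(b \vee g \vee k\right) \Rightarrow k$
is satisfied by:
  {k: True, b: False, g: False}
  {k: True, g: True, b: False}
  {k: True, b: True, g: False}
  {k: True, g: True, b: True}
  {g: False, b: False, k: False}


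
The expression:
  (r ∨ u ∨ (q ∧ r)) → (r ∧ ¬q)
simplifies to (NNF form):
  (r ∧ ¬q) ∨ (¬r ∧ ¬u)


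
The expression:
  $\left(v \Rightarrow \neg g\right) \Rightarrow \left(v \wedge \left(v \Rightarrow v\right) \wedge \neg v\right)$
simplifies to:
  $g \wedge v$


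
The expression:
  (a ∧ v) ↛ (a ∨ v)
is never true.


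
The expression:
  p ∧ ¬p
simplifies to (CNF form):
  False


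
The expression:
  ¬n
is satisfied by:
  {n: False}


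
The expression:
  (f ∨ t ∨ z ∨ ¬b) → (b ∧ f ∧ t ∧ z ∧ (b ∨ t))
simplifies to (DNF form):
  (b ∧ f ∧ t ∧ z) ∨ (b ∧ f ∧ t ∧ ¬t) ∨ (b ∧ f ∧ z ∧ ¬f) ∨ (b ∧ f ∧ ¬f ∧ ¬t) ∨ (b ∧ t ∧ z ∧ ¬z) ∨ (b ∧ t ∧ ¬t ∧ ¬z) ∨ (b ∧ z ∧ ¬f ∧ ¬z) ∨ (b ∧ ¬f ∧ ¬t ∧ ¬z)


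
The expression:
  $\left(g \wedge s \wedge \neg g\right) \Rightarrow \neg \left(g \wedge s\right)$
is always true.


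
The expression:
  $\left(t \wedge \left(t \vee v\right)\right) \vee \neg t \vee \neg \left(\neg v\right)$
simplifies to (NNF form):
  $\text{True}$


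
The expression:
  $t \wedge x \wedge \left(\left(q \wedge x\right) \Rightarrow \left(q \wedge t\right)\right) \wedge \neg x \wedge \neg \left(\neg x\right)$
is never true.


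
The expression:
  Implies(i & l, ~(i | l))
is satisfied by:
  {l: False, i: False}
  {i: True, l: False}
  {l: True, i: False}


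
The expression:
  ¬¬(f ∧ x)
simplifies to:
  f ∧ x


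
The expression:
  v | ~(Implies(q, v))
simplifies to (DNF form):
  q | v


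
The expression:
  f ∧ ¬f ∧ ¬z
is never true.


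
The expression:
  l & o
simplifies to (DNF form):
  l & o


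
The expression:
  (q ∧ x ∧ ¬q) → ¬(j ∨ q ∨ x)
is always true.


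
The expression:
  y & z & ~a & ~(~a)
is never true.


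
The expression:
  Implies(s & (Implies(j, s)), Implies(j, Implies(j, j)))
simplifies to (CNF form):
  True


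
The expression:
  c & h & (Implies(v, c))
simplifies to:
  c & h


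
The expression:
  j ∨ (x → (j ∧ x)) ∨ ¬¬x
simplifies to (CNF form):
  True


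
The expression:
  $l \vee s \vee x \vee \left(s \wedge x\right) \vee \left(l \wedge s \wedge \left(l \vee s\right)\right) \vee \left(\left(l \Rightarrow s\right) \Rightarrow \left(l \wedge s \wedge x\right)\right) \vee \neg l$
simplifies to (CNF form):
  $\text{True}$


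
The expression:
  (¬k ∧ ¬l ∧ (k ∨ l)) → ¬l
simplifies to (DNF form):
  True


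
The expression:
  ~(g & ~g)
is always true.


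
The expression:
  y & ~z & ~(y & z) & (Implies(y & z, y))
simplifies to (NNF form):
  y & ~z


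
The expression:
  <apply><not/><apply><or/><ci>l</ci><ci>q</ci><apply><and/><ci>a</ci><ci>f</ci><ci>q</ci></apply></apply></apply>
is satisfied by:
  {q: False, l: False}


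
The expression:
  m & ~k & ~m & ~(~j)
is never true.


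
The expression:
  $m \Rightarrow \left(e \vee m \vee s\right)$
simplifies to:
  $\text{True}$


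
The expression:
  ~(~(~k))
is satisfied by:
  {k: False}


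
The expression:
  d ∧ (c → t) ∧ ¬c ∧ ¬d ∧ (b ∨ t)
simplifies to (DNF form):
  False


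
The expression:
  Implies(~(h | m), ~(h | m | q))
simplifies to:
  h | m | ~q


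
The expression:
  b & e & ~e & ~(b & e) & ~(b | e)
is never true.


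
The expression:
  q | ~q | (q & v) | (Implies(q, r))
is always true.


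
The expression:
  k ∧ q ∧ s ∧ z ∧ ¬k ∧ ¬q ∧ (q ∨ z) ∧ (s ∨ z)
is never true.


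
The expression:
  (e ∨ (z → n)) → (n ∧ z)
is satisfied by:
  {z: True, n: True, e: False}
  {z: True, e: False, n: False}
  {z: True, n: True, e: True}


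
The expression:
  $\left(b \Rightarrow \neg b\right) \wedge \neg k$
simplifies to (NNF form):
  $\neg b \wedge \neg k$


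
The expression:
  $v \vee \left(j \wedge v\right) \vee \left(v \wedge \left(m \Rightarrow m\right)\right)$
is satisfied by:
  {v: True}


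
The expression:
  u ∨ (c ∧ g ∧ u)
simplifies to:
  u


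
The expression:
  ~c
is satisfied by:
  {c: False}


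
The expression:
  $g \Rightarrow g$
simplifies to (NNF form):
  $\text{True}$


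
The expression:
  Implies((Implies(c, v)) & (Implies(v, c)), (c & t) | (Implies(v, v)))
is always true.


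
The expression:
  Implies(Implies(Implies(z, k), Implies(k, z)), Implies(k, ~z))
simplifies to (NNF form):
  ~k | ~z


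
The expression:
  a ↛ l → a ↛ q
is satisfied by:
  {l: True, a: False, q: False}
  {l: False, a: False, q: False}
  {q: True, l: True, a: False}
  {q: True, l: False, a: False}
  {a: True, l: True, q: False}
  {a: True, l: False, q: False}
  {a: True, q: True, l: True}


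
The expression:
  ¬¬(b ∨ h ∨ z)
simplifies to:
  b ∨ h ∨ z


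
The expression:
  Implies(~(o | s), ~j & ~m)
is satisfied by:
  {o: True, s: True, m: False, j: False}
  {j: True, o: True, s: True, m: False}
  {o: True, s: True, m: True, j: False}
  {j: True, o: True, s: True, m: True}
  {o: True, m: False, s: False, j: False}
  {o: True, j: True, m: False, s: False}
  {o: True, m: True, s: False, j: False}
  {o: True, j: True, m: True, s: False}
  {s: True, j: False, m: False, o: False}
  {j: True, s: True, m: False, o: False}
  {s: True, m: True, j: False, o: False}
  {j: True, s: True, m: True, o: False}
  {j: False, m: False, s: False, o: False}


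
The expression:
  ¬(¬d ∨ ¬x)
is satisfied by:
  {d: True, x: True}


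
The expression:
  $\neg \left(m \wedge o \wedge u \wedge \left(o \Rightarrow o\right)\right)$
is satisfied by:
  {u: False, m: False, o: False}
  {o: True, u: False, m: False}
  {m: True, u: False, o: False}
  {o: True, m: True, u: False}
  {u: True, o: False, m: False}
  {o: True, u: True, m: False}
  {m: True, u: True, o: False}


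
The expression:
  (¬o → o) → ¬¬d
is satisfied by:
  {d: True, o: False}
  {o: False, d: False}
  {o: True, d: True}


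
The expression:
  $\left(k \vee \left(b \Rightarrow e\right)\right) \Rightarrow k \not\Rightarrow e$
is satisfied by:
  {b: True, k: True, e: False}
  {b: True, e: False, k: False}
  {k: True, e: False, b: False}


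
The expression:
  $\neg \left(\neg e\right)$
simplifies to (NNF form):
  $e$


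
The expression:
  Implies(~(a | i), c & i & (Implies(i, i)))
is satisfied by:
  {i: True, a: True}
  {i: True, a: False}
  {a: True, i: False}


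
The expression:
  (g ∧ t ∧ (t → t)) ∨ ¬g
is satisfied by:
  {t: True, g: False}
  {g: False, t: False}
  {g: True, t: True}


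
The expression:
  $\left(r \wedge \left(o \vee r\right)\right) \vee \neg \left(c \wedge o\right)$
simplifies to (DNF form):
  $r \vee \neg c \vee \neg o$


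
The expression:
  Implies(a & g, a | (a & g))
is always true.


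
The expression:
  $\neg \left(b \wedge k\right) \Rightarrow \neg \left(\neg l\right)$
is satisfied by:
  {b: True, l: True, k: True}
  {b: True, l: True, k: False}
  {l: True, k: True, b: False}
  {l: True, k: False, b: False}
  {b: True, k: True, l: False}


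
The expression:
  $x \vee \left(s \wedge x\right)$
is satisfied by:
  {x: True}


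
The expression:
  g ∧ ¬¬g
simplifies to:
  g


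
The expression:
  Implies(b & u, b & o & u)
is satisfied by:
  {o: True, u: False, b: False}
  {u: False, b: False, o: False}
  {b: True, o: True, u: False}
  {b: True, u: False, o: False}
  {o: True, u: True, b: False}
  {u: True, o: False, b: False}
  {b: True, u: True, o: True}


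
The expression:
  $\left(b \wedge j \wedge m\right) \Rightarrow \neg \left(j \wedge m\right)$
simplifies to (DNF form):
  $\neg b \vee \neg j \vee \neg m$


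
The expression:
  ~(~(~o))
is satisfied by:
  {o: False}


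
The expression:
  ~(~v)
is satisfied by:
  {v: True}


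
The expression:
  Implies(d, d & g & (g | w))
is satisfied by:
  {g: True, d: False}
  {d: False, g: False}
  {d: True, g: True}


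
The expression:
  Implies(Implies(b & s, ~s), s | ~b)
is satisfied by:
  {s: True, b: False}
  {b: False, s: False}
  {b: True, s: True}


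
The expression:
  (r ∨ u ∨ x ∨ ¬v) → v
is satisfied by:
  {v: True}


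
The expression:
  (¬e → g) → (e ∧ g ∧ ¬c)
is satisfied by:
  {c: False, g: False, e: False}
  {c: True, g: False, e: False}
  {e: True, g: True, c: False}


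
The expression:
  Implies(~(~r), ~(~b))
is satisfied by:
  {b: True, r: False}
  {r: False, b: False}
  {r: True, b: True}


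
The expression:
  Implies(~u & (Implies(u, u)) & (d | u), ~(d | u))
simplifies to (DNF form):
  u | ~d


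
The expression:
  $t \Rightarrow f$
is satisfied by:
  {f: True, t: False}
  {t: False, f: False}
  {t: True, f: True}


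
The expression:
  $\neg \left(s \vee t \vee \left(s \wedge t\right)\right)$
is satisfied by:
  {t: False, s: False}


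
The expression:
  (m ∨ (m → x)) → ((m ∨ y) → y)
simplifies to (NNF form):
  y ∨ ¬m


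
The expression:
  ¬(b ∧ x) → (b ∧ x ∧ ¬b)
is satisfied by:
  {b: True, x: True}


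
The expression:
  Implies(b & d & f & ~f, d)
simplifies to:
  True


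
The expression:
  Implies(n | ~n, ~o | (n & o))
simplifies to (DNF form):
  n | ~o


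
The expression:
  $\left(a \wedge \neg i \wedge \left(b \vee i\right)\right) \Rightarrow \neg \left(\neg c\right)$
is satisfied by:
  {i: True, c: True, a: False, b: False}
  {i: True, c: False, a: False, b: False}
  {c: True, i: False, a: False, b: False}
  {i: False, c: False, a: False, b: False}
  {i: True, b: True, c: True, a: False}
  {i: True, b: True, c: False, a: False}
  {b: True, c: True, i: False, a: False}
  {b: True, i: False, c: False, a: False}
  {i: True, a: True, c: True, b: False}
  {i: True, a: True, c: False, b: False}
  {a: True, c: True, i: False, b: False}
  {a: True, i: False, c: False, b: False}
  {b: True, a: True, i: True, c: True}
  {b: True, a: True, i: True, c: False}
  {b: True, a: True, c: True, i: False}


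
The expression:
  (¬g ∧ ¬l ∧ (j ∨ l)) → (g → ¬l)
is always true.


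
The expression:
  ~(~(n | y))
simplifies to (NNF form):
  n | y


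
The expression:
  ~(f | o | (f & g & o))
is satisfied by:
  {o: False, f: False}


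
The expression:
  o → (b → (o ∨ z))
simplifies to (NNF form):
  True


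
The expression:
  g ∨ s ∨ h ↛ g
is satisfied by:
  {s: True, g: True, h: True}
  {s: True, g: True, h: False}
  {s: True, h: True, g: False}
  {s: True, h: False, g: False}
  {g: True, h: True, s: False}
  {g: True, h: False, s: False}
  {h: True, g: False, s: False}


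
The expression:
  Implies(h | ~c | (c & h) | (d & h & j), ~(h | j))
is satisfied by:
  {c: True, h: False, j: False}
  {c: False, h: False, j: False}
  {j: True, c: True, h: False}


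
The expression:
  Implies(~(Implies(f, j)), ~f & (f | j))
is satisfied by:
  {j: True, f: False}
  {f: False, j: False}
  {f: True, j: True}


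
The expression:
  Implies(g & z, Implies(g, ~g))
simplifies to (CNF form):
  ~g | ~z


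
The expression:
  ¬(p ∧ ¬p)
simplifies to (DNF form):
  True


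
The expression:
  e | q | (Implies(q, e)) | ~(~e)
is always true.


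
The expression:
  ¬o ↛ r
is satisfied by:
  {r: True, o: False}
  {o: False, r: False}
  {o: True, r: True}


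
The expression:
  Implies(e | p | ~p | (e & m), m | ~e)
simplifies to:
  m | ~e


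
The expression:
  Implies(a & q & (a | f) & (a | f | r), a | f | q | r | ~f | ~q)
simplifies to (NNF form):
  True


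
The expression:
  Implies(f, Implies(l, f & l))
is always true.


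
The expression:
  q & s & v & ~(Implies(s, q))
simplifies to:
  False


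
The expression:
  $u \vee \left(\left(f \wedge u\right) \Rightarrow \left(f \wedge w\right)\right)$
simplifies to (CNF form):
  $\text{True}$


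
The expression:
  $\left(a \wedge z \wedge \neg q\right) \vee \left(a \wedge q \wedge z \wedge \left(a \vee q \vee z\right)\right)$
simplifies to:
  $a \wedge z$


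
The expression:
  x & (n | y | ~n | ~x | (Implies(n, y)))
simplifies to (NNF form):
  x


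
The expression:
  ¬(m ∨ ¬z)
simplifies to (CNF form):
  z ∧ ¬m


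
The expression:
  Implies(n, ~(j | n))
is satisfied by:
  {n: False}


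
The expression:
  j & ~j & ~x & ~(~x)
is never true.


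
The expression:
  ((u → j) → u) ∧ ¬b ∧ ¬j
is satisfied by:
  {u: True, j: False, b: False}


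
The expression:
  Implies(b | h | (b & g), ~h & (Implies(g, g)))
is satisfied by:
  {h: False}


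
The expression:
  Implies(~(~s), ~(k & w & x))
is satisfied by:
  {s: False, k: False, x: False, w: False}
  {w: True, s: False, k: False, x: False}
  {x: True, s: False, k: False, w: False}
  {w: True, x: True, s: False, k: False}
  {k: True, w: False, s: False, x: False}
  {w: True, k: True, s: False, x: False}
  {x: True, k: True, w: False, s: False}
  {w: True, x: True, k: True, s: False}
  {s: True, x: False, k: False, w: False}
  {w: True, s: True, x: False, k: False}
  {x: True, s: True, w: False, k: False}
  {w: True, x: True, s: True, k: False}
  {k: True, s: True, x: False, w: False}
  {w: True, k: True, s: True, x: False}
  {x: True, k: True, s: True, w: False}


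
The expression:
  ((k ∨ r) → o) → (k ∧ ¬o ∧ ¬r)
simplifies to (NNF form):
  ¬o ∧ (k ∨ r)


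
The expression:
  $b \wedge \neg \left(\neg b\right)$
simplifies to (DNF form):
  $b$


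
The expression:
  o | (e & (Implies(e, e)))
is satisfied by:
  {o: True, e: True}
  {o: True, e: False}
  {e: True, o: False}


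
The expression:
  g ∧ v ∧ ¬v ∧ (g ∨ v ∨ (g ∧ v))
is never true.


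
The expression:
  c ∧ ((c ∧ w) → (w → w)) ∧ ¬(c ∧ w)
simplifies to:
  c ∧ ¬w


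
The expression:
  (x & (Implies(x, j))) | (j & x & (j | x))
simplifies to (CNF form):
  j & x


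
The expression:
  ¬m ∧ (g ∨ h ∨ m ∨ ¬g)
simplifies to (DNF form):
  ¬m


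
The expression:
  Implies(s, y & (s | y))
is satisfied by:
  {y: True, s: False}
  {s: False, y: False}
  {s: True, y: True}


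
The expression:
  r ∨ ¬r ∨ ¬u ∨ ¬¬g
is always true.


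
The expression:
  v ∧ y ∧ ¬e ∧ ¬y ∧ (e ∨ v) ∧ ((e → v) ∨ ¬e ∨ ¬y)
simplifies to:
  False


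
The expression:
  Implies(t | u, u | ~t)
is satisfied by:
  {u: True, t: False}
  {t: False, u: False}
  {t: True, u: True}


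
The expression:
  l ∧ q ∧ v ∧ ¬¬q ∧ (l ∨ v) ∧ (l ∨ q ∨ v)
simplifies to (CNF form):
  l ∧ q ∧ v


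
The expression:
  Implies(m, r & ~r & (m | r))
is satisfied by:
  {m: False}


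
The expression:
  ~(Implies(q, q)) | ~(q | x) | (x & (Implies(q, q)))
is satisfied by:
  {x: True, q: False}
  {q: False, x: False}
  {q: True, x: True}


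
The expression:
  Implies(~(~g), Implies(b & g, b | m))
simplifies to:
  True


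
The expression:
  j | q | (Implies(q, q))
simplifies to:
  True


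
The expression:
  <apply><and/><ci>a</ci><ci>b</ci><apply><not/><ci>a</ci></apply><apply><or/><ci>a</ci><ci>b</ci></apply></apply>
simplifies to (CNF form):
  <false/>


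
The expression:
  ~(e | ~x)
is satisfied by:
  {x: True, e: False}


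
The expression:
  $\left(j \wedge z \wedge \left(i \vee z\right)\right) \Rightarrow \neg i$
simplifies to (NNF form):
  $\neg i \vee \neg j \vee \neg z$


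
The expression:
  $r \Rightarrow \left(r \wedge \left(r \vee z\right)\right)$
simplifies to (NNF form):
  $\text{True}$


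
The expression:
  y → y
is always true.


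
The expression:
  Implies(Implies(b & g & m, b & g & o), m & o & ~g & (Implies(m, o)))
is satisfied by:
  {m: True, b: True, o: True, g: False}
  {m: True, o: True, g: False, b: False}
  {m: True, b: True, g: True, o: False}


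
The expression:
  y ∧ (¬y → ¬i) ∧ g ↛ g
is never true.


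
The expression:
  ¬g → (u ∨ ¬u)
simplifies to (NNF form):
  True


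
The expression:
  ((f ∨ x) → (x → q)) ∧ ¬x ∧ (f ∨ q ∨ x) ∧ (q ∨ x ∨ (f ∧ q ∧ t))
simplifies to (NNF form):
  q ∧ ¬x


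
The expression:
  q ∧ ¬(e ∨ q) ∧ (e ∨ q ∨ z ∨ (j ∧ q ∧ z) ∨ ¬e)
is never true.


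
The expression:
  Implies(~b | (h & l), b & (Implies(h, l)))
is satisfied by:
  {b: True}


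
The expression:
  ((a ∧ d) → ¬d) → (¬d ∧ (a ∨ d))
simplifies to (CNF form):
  a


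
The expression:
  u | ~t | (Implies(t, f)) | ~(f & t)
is always true.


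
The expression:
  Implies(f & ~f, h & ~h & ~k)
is always true.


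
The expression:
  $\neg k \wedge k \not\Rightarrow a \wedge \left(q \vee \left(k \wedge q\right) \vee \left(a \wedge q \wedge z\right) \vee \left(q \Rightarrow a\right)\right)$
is never true.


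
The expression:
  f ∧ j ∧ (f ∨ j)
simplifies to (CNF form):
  f ∧ j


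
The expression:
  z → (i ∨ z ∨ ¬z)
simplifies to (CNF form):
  True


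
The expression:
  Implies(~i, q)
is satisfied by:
  {i: True, q: True}
  {i: True, q: False}
  {q: True, i: False}


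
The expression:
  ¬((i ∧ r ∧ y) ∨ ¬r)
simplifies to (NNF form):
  r ∧ (¬i ∨ ¬y)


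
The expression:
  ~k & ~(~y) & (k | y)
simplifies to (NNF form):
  y & ~k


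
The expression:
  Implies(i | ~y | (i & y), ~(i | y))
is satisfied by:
  {i: False}


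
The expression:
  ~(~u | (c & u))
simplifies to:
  u & ~c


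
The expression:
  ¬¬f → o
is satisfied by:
  {o: True, f: False}
  {f: False, o: False}
  {f: True, o: True}


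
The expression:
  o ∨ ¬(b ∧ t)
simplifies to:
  o ∨ ¬b ∨ ¬t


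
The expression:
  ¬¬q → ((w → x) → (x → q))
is always true.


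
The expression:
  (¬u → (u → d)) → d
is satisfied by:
  {d: True}


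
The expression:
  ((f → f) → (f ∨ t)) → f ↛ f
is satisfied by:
  {t: False, f: False}


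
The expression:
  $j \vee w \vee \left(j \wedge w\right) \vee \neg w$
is always true.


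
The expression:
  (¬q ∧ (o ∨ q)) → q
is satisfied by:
  {q: True, o: False}
  {o: False, q: False}
  {o: True, q: True}


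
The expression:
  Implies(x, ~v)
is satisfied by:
  {v: False, x: False}
  {x: True, v: False}
  {v: True, x: False}


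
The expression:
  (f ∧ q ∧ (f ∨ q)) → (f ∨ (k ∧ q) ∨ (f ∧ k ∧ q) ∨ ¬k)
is always true.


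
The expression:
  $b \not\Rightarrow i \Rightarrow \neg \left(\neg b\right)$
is always true.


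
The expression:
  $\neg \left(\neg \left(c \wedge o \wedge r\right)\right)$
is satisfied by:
  {r: True, c: True, o: True}


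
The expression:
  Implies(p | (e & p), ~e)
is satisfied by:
  {p: False, e: False}
  {e: True, p: False}
  {p: True, e: False}


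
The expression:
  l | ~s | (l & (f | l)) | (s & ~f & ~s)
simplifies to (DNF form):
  l | ~s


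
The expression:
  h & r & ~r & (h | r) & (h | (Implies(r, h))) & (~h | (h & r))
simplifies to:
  False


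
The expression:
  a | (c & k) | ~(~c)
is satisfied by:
  {a: True, c: True}
  {a: True, c: False}
  {c: True, a: False}


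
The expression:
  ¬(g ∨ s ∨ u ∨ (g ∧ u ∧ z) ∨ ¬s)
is never true.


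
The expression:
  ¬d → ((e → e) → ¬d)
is always true.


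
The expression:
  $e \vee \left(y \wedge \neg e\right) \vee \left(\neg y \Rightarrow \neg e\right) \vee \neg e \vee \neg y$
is always true.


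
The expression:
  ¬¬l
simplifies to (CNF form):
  l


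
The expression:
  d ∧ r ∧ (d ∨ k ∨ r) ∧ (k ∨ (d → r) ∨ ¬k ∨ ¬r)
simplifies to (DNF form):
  d ∧ r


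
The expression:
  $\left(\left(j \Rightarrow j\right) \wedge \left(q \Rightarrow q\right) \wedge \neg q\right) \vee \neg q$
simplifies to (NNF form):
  $\neg q$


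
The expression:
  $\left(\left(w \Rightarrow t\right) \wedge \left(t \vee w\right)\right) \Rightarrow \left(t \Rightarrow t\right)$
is always true.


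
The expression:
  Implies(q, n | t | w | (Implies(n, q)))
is always true.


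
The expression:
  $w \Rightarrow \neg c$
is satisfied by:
  {w: False, c: False}
  {c: True, w: False}
  {w: True, c: False}


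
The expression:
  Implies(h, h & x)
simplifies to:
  x | ~h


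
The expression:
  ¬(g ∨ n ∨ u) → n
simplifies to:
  g ∨ n ∨ u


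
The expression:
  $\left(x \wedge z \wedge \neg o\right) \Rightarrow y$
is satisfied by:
  {y: True, o: True, z: False, x: False}
  {y: True, z: False, o: False, x: False}
  {o: True, y: False, z: False, x: False}
  {y: False, z: False, o: False, x: False}
  {x: True, y: True, o: True, z: False}
  {x: True, y: True, z: False, o: False}
  {x: True, o: True, y: False, z: False}
  {x: True, y: False, z: False, o: False}
  {y: True, z: True, o: True, x: False}
  {y: True, z: True, x: False, o: False}
  {z: True, o: True, x: False, y: False}
  {z: True, x: False, o: False, y: False}
  {y: True, z: True, x: True, o: True}
  {y: True, z: True, x: True, o: False}
  {z: True, x: True, o: True, y: False}


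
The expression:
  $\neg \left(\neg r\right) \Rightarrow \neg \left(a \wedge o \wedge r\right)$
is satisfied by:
  {o: False, a: False, r: False}
  {r: True, o: False, a: False}
  {a: True, o: False, r: False}
  {r: True, a: True, o: False}
  {o: True, r: False, a: False}
  {r: True, o: True, a: False}
  {a: True, o: True, r: False}


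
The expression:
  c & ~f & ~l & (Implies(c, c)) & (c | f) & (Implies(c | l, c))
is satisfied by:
  {c: True, l: False, f: False}


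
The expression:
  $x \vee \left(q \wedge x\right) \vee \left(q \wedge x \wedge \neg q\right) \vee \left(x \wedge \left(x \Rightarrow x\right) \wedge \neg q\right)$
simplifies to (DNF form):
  $x$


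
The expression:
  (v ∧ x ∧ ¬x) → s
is always true.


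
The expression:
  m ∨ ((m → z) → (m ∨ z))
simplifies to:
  m ∨ z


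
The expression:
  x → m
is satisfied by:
  {m: True, x: False}
  {x: False, m: False}
  {x: True, m: True}


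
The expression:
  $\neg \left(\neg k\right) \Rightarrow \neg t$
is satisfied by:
  {k: False, t: False}
  {t: True, k: False}
  {k: True, t: False}


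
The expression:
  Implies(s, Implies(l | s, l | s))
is always true.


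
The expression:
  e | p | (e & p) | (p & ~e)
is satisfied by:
  {e: True, p: True}
  {e: True, p: False}
  {p: True, e: False}


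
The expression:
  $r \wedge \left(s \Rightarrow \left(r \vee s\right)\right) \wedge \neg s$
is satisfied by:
  {r: True, s: False}


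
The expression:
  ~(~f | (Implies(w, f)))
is never true.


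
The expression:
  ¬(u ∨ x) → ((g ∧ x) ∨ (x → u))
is always true.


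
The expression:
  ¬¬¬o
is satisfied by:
  {o: False}


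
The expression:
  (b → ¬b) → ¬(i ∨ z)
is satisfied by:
  {b: True, z: False, i: False}
  {b: True, i: True, z: False}
  {b: True, z: True, i: False}
  {b: True, i: True, z: True}
  {i: False, z: False, b: False}


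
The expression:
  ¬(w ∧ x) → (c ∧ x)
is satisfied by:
  {c: True, w: True, x: True}
  {c: True, x: True, w: False}
  {w: True, x: True, c: False}


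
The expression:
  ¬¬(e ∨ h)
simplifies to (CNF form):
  e ∨ h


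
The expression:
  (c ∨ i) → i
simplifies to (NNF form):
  i ∨ ¬c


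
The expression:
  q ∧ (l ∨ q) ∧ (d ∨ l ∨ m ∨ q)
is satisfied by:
  {q: True}


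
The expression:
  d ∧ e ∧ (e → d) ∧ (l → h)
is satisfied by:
  {h: True, e: True, d: True, l: False}
  {e: True, d: True, h: False, l: False}
  {h: True, l: True, e: True, d: True}


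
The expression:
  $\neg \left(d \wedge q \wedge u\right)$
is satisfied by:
  {u: False, q: False, d: False}
  {d: True, u: False, q: False}
  {q: True, u: False, d: False}
  {d: True, q: True, u: False}
  {u: True, d: False, q: False}
  {d: True, u: True, q: False}
  {q: True, u: True, d: False}


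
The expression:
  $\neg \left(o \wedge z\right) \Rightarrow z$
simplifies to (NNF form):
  $z$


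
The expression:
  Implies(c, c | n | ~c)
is always true.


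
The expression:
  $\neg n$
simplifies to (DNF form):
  $\neg n$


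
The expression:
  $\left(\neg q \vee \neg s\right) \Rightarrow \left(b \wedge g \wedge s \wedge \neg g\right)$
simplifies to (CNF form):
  $q \wedge s$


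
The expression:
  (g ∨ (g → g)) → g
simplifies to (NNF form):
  g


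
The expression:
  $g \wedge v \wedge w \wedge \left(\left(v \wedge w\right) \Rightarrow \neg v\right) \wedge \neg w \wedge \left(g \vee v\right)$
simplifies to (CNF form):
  $\text{False}$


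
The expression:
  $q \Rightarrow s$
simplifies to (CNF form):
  $s \vee \neg q$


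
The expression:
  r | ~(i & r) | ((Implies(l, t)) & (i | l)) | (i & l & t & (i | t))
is always true.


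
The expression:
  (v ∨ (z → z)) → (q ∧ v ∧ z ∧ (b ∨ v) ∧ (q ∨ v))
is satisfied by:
  {z: True, q: True, v: True}


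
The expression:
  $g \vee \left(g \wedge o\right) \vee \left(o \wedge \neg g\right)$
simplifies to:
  $g \vee o$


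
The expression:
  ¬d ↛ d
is always true.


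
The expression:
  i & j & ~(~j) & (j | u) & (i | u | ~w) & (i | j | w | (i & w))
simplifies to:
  i & j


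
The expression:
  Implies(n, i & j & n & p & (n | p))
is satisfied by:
  {i: True, p: True, j: True, n: False}
  {i: True, p: True, j: False, n: False}
  {i: True, j: True, p: False, n: False}
  {i: True, j: False, p: False, n: False}
  {p: True, j: True, i: False, n: False}
  {p: True, i: False, j: False, n: False}
  {p: False, j: True, i: False, n: False}
  {p: False, i: False, j: False, n: False}
  {i: True, n: True, p: True, j: True}


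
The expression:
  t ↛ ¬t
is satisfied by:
  {t: True}


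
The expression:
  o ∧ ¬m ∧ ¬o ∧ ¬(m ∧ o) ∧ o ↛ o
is never true.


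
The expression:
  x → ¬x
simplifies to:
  ¬x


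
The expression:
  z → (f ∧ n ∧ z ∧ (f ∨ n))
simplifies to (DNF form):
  (f ∧ n) ∨ ¬z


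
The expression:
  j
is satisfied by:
  {j: True}


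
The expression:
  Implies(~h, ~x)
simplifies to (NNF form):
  h | ~x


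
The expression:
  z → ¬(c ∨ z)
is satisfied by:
  {z: False}


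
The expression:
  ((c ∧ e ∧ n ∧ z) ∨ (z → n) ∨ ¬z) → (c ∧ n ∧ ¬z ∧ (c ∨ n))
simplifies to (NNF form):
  (c ∨ z) ∧ (n ∨ z) ∧ (¬n ∨ ¬z)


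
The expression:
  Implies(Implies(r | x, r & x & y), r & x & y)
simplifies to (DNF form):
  r | x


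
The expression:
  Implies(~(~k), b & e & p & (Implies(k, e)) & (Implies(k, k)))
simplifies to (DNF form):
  ~k | (b & e & p)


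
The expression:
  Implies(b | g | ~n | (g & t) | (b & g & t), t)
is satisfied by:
  {t: True, n: True, g: False, b: False}
  {t: True, n: False, g: False, b: False}
  {b: True, t: True, n: True, g: False}
  {b: True, t: True, n: False, g: False}
  {t: True, g: True, n: True, b: False}
  {t: True, g: True, n: False, b: False}
  {t: True, g: True, b: True, n: True}
  {t: True, g: True, b: True, n: False}
  {n: True, t: False, g: False, b: False}


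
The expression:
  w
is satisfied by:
  {w: True}


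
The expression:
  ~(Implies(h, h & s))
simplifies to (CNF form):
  h & ~s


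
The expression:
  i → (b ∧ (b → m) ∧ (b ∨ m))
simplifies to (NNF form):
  (b ∧ m) ∨ ¬i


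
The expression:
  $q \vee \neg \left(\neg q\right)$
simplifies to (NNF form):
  $q$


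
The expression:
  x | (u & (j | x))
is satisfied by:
  {x: True, j: True, u: True}
  {x: True, j: True, u: False}
  {x: True, u: True, j: False}
  {x: True, u: False, j: False}
  {j: True, u: True, x: False}


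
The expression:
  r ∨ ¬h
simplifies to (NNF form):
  r ∨ ¬h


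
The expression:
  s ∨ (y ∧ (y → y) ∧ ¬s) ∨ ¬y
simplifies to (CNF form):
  True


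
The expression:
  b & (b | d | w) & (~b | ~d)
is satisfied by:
  {b: True, d: False}


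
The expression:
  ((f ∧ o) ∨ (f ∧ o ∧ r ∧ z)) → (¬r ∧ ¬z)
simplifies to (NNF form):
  (¬r ∧ ¬z) ∨ ¬f ∨ ¬o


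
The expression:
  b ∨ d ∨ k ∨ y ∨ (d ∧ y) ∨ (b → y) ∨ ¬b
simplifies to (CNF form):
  True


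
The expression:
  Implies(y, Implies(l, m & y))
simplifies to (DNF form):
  m | ~l | ~y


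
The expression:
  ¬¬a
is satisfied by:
  {a: True}


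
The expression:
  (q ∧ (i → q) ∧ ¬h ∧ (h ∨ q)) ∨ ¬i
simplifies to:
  (q ∧ ¬h) ∨ ¬i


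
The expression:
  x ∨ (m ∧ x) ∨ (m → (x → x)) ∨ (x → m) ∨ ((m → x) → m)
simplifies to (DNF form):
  True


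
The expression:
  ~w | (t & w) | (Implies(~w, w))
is always true.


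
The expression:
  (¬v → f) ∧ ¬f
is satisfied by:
  {v: True, f: False}


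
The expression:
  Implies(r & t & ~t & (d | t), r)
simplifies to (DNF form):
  True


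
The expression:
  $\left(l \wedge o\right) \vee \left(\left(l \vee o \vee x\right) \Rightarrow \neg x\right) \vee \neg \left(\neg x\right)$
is always true.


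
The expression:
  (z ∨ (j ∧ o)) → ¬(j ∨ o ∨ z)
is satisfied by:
  {z: False, o: False, j: False}
  {j: True, z: False, o: False}
  {o: True, z: False, j: False}


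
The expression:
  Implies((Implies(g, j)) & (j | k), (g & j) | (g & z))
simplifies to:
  g | (~j & ~k)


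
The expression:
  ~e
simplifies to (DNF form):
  ~e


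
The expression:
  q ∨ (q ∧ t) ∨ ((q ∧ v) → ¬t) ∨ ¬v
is always true.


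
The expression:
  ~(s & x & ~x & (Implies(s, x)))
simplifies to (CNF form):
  True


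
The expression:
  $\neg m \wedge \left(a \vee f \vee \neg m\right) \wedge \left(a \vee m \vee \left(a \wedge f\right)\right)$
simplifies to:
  $a \wedge \neg m$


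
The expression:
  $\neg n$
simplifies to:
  $\neg n$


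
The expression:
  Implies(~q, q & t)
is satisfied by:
  {q: True}


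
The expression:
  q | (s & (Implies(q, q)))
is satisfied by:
  {q: True, s: True}
  {q: True, s: False}
  {s: True, q: False}


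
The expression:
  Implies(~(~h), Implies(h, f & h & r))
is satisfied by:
  {r: True, f: True, h: False}
  {r: True, f: False, h: False}
  {f: True, r: False, h: False}
  {r: False, f: False, h: False}
  {r: True, h: True, f: True}


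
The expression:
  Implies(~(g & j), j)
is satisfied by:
  {j: True}


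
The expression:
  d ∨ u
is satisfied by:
  {d: True, u: True}
  {d: True, u: False}
  {u: True, d: False}


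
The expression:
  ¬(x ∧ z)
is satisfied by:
  {z: False, x: False}
  {x: True, z: False}
  {z: True, x: False}
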